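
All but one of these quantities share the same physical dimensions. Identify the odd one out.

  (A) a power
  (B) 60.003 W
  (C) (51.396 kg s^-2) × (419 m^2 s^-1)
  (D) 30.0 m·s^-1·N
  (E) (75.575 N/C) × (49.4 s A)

Dimensions:
  (A) [power] = kg·m²·s⁻³
  (B) W = J·s⁻¹ = kg·m²·s⁻³
  (C) [kg·s⁻²] · [m²·s⁻¹] = kg·m²·s⁻³
  (D) N·m·s⁻¹ = kg·m·s⁻²·m·s⁻¹ = kg·m²·s⁻³
  (E) [kg·m·s⁻³·A⁻¹] · [s·A] = kg·m·s⁻²
All reduce to kg·m²·s⁻³ except (E), which is kg·m·s⁻².

(E)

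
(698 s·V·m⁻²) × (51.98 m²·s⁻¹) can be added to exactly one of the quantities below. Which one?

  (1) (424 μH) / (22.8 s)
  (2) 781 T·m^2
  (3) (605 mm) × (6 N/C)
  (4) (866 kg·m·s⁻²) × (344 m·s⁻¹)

(3)

Reference: [kg·s⁻²·A⁻¹] · [m²·s⁻¹] = kg·m²·s⁻³·A⁻¹.
Each option:
  (1) [kg·m²·s⁻²·A⁻²] / [s] = kg·m²·s⁻³·A⁻²
  (2) T·m² = Wb·m⁻²·m² = kg·m²·s⁻²·A⁻¹
  (3) [m] · [kg·m·s⁻³·A⁻¹] = kg·m²·s⁻³·A⁻¹  ← same
  (4) [kg·m·s⁻²] · [m·s⁻¹] = kg·m²·s⁻³
Only (3) matches kg·m²·s⁻³·A⁻¹.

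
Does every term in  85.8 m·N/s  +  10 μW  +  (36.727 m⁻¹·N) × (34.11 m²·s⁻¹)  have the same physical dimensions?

Yes

Dimensions:
  85.8 m·N/s:  N·m·s⁻¹ = kg·m·s⁻²·m·s⁻¹ = kg·m²·s⁻³
  10 μW:  W = J·s⁻¹ = kg·m²·s⁻³
  (36.727 m⁻¹·N) × (34.11 m²·s⁻¹):  [kg·s⁻²] · [m²·s⁻¹] = kg·m²·s⁻³
Every term reduces to kg·m²·s⁻³.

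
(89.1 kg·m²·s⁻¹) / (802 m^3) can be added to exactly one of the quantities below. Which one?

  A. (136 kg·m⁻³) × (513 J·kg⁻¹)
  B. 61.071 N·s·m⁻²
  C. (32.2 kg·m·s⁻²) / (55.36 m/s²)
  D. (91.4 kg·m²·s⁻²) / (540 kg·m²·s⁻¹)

Reference: [kg·m²·s⁻¹] / [m³] = kg·m⁻¹·s⁻¹.
Each option:
  A. [kg·m⁻³] · [m²·s⁻²] = kg·m⁻¹·s⁻²
  B. N·s·m⁻² = kg·m·s⁻²·s·m⁻² = kg·m⁻¹·s⁻¹  ← same
  C. [kg·m·s⁻²] / [m·s⁻²] = kg
  D. [kg·m²·s⁻²] / [kg·m²·s⁻¹] = s⁻¹
Only B. matches kg·m⁻¹·s⁻¹.

B.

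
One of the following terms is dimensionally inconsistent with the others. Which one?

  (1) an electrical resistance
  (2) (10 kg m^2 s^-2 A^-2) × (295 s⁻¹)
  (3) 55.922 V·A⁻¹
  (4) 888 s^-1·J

(4)

Expand each in SI base units:
  (1) [electrical resistance] = kg·m²·s⁻³·A⁻²
  (2) [kg·m²·s⁻²·A⁻²] · [s⁻¹] = kg·m²·s⁻³·A⁻²
  (3) V·A⁻¹ = J·C⁻¹·A⁻¹ = kg·m²·s⁻³·A⁻²
  (4) J·s⁻¹ = N·m·s⁻¹ = kg·m²·s⁻³
All reduce to kg·m²·s⁻³·A⁻² except (4), which is kg·m²·s⁻³.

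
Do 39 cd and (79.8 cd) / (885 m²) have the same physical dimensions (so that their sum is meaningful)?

No

Expand each in SI base units:
  39 cd:  cd
  (79.8 cd) / (885 m²):  [cd] / [m²] = m⁻²·cd
cd ≠ m⁻²·cd, so they cannot be added.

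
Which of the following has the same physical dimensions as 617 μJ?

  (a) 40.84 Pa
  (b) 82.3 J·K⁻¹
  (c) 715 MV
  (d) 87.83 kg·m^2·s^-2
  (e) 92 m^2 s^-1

Reference: J = N·m = kg·m²·s⁻².
Each option:
  (a) Pa = N·m⁻² = kg·m⁻¹·s⁻²
  (b) J·K⁻¹ = N·m·K⁻¹ = kg·m²·s⁻²·K⁻¹
  (c) V = J·C⁻¹ = kg·m²·s⁻³·A⁻¹
  (d) kg·m²·s⁻²  ← same
  (e) m²·s⁻¹
Only (d) matches kg·m²·s⁻².

(d)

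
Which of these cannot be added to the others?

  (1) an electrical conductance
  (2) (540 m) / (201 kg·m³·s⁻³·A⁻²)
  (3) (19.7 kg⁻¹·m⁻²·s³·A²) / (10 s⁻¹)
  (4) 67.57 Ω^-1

(3)

Dimensions:
  (1) [electrical conductance] = kg⁻¹·m⁻²·s³·A²
  (2) [m] / [kg·m³·s⁻³·A⁻²] = kg⁻¹·m⁻²·s³·A²
  (3) [kg⁻¹·m⁻²·s³·A²] / [s⁻¹] = kg⁻¹·m⁻²·s⁴·A²
  (4) Ω⁻¹ = (V·A⁻¹)⁻¹ = kg⁻¹·m⁻²·s³·A²
All reduce to kg⁻¹·m⁻²·s³·A² except (3), which is kg⁻¹·m⁻²·s⁴·A².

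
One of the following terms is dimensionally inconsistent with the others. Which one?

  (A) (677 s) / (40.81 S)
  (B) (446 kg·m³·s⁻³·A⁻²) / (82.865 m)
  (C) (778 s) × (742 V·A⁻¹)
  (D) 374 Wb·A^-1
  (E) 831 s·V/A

In SI base units:
  (A) [s] / [kg⁻¹·m⁻²·s³·A²] = kg·m²·s⁻²·A⁻²
  (B) [kg·m³·s⁻³·A⁻²] / [m] = kg·m²·s⁻³·A⁻²
  (C) [s] · [kg·m²·s⁻³·A⁻²] = kg·m²·s⁻²·A⁻²
  (D) Wb·A⁻¹ = V·s·A⁻¹ = kg·m²·s⁻²·A⁻²
  (E) V·s·A⁻¹ = J·C⁻¹·s·A⁻¹ = kg·m²·s⁻²·A⁻²
All reduce to kg·m²·s⁻²·A⁻² except (B), which is kg·m²·s⁻³·A⁻².

(B)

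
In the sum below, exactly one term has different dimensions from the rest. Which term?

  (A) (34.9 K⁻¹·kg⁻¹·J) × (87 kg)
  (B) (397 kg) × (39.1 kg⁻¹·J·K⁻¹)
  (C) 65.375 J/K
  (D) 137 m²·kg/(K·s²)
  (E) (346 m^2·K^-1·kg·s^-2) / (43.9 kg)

Reduce each to base SI dimensions:
  (A) [m²·s⁻²·K⁻¹] · [kg] = kg·m²·s⁻²·K⁻¹
  (B) [kg] · [m²·s⁻²·K⁻¹] = kg·m²·s⁻²·K⁻¹
  (C) J·K⁻¹ = N·m·K⁻¹ = kg·m²·s⁻²·K⁻¹
  (D) kg·m²·s⁻²·K⁻¹
  (E) [kg·m²·s⁻²·K⁻¹] / [kg] = m²·s⁻²·K⁻¹
All reduce to kg·m²·s⁻²·K⁻¹ except (E), which is m²·s⁻²·K⁻¹.

(E)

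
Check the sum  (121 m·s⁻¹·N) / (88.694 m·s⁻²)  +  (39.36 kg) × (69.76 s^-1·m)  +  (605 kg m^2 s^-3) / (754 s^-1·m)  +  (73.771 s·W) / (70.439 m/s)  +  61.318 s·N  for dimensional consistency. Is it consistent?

Work out the base dimensions of each:
  (121 m·s⁻¹·N) / (88.694 m·s⁻²):  [kg·m²·s⁻³] / [m·s⁻²] = kg·m·s⁻¹
  (39.36 kg) × (69.76 s^-1·m):  [kg] · [m·s⁻¹] = kg·m·s⁻¹
  (605 kg m^2 s^-3) / (754 s^-1·m):  [kg·m²·s⁻³] / [m·s⁻¹] = kg·m·s⁻²
  (73.771 s·W) / (70.439 m/s):  [kg·m²·s⁻²] / [m·s⁻¹] = kg·m·s⁻¹
  61.318 s·N:  N·s = kg·m·s⁻²·s = kg·m·s⁻¹
The terms do not share a single dimension (kg·m·s⁻² vs kg·m·s⁻¹).

No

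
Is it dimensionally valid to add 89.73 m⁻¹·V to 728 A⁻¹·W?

Work out the base dimensions of each:
  89.73 m⁻¹·V:  V·m⁻¹ = J·C⁻¹·m⁻¹ = kg·m·s⁻³·A⁻¹
  728 A⁻¹·W:  W·A⁻¹ = J·s⁻¹·A⁻¹ = kg·m²·s⁻³·A⁻¹
kg·m·s⁻³·A⁻¹ ≠ kg·m²·s⁻³·A⁻¹, so they cannot be added.

No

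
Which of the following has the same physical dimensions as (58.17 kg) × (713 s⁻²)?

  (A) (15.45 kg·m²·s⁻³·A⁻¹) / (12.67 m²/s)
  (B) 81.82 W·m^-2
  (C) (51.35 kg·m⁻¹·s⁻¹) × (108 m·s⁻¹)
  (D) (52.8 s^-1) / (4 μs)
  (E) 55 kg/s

Reference: [kg] · [s⁻²] = kg·s⁻².
Each option:
  (A) [kg·m²·s⁻³·A⁻¹] / [m²·s⁻¹] = kg·s⁻²·A⁻¹
  (B) W·m⁻² = J·s⁻¹·m⁻² = kg·s⁻³
  (C) [kg·m⁻¹·s⁻¹] · [m·s⁻¹] = kg·s⁻²  ← same
  (D) [s⁻¹] / [s] = s⁻²
  (E) kg·s⁻¹
Only (C) matches kg·s⁻².

(C)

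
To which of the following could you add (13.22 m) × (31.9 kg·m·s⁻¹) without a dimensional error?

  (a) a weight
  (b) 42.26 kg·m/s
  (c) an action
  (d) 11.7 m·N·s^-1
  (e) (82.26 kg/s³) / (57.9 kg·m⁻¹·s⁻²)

(c)

Reference: [m] · [kg·m·s⁻¹] = kg·m²·s⁻¹.
Each option:
  (a) [weight] = kg·m·s⁻²
  (b) kg·m·s⁻¹
  (c) [action] = kg·m²·s⁻¹  ← same
  (d) N·m·s⁻¹ = kg·m·s⁻²·m·s⁻¹ = kg·m²·s⁻³
  (e) [kg·s⁻³] / [kg·m⁻¹·s⁻²] = m·s⁻¹
Only (c) matches kg·m²·s⁻¹.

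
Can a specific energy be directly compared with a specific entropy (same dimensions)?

No

Work out the base dimensions of each:
  a specific energy:  [specific energy] = m²·s⁻²
  a specific entropy:  [specific entropy] = m²·s⁻²·K⁻¹
m²·s⁻² ≠ m²·s⁻²·K⁻¹, so they cannot be added.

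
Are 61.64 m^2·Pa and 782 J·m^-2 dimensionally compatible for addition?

Reduce each to base SI dimensions:
  61.64 m^2·Pa:  Pa·m² = N·m⁻²·m² = kg·m·s⁻²
  782 J·m^-2:  J·m⁻² = N·m·m⁻² = kg·s⁻²
kg·m·s⁻² ≠ kg·s⁻², so they cannot be added.

No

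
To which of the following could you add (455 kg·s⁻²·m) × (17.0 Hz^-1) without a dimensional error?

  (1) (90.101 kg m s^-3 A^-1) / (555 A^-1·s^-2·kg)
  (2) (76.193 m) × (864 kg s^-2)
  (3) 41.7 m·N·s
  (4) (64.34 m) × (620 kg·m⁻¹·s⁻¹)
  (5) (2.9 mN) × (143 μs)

(5)

Reference: [kg·m·s⁻²] · [s] = kg·m·s⁻¹.
Each option:
  (1) [kg·m·s⁻³·A⁻¹] / [kg·s⁻²·A⁻¹] = m·s⁻¹
  (2) [m] · [kg·s⁻²] = kg·m·s⁻²
  (3) N·m·s = kg·m·s⁻²·m·s = kg·m²·s⁻¹
  (4) [m] · [kg·m⁻¹·s⁻¹] = kg·s⁻¹
  (5) [kg·m·s⁻²] · [s] = kg·m·s⁻¹  ← same
Only (5) matches kg·m·s⁻¹.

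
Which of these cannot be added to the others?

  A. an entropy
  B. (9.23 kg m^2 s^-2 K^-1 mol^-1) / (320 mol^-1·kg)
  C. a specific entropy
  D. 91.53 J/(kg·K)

Work out the base dimensions of each:
  A. [entropy] = kg·m²·s⁻²·K⁻¹
  B. [kg·m²·s⁻²·K⁻¹·mol⁻¹] / [kg·mol⁻¹] = m²·s⁻²·K⁻¹
  C. [specific entropy] = m²·s⁻²·K⁻¹
  D. J·kg⁻¹·K⁻¹ = N·m·kg⁻¹·K⁻¹ = m²·s⁻²·K⁻¹
All reduce to m²·s⁻²·K⁻¹ except A., which is kg·m²·s⁻²·K⁻¹.

A.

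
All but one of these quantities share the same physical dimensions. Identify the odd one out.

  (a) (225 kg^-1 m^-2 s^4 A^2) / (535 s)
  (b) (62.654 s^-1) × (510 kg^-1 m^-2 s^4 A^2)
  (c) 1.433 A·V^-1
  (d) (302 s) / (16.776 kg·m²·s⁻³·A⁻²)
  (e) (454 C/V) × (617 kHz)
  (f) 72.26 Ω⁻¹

(d)

In SI base units:
  (a) [kg⁻¹·m⁻²·s⁴·A²] / [s] = kg⁻¹·m⁻²·s³·A²
  (b) [s⁻¹] · [kg⁻¹·m⁻²·s⁴·A²] = kg⁻¹·m⁻²·s³·A²
  (c) A·V⁻¹ = A·(J·C⁻¹)⁻¹ = kg⁻¹·m⁻²·s³·A²
  (d) [s] / [kg·m²·s⁻³·A⁻²] = kg⁻¹·m⁻²·s⁴·A²
  (e) [kg⁻¹·m⁻²·s⁴·A²] · [s⁻¹] = kg⁻¹·m⁻²·s³·A²
  (f) Ω⁻¹ = (V·A⁻¹)⁻¹ = kg⁻¹·m⁻²·s³·A²
All reduce to kg⁻¹·m⁻²·s³·A² except (d), which is kg⁻¹·m⁻²·s⁴·A².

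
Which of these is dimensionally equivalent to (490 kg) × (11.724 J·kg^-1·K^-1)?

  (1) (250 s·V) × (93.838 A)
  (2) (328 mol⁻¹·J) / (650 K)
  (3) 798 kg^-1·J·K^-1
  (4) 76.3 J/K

Reference: [kg] · [m²·s⁻²·K⁻¹] = kg·m²·s⁻²·K⁻¹.
Each option:
  (1) [kg·m²·s⁻²·A⁻¹] · [A] = kg·m²·s⁻²
  (2) [kg·m²·s⁻²·mol⁻¹] / [K] = kg·m²·s⁻²·K⁻¹·mol⁻¹
  (3) J·kg⁻¹·K⁻¹ = N·m·kg⁻¹·K⁻¹ = m²·s⁻²·K⁻¹
  (4) J·K⁻¹ = N·m·K⁻¹ = kg·m²·s⁻²·K⁻¹  ← same
Only (4) matches kg·m²·s⁻²·K⁻¹.

(4)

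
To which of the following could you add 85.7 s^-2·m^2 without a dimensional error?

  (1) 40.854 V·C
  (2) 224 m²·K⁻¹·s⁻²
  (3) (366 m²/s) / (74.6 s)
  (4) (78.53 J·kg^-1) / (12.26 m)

(3)

Reference: m²·s⁻².
Each option:
  (1) C·V = s·A·J·C⁻¹ = kg·m²·s⁻²
  (2) m²·s⁻²·K⁻¹
  (3) [m²·s⁻¹] / [s] = m²·s⁻²  ← same
  (4) [m²·s⁻²] / [m] = m·s⁻²
Only (3) matches m²·s⁻².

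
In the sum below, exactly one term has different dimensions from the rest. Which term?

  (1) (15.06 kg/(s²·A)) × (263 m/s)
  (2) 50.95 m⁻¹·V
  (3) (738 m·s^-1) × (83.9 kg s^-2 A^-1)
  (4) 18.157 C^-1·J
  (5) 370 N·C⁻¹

Reduce each to base SI dimensions:
  (1) [kg·s⁻²·A⁻¹] · [m·s⁻¹] = kg·m·s⁻³·A⁻¹
  (2) V·m⁻¹ = J·C⁻¹·m⁻¹ = kg·m·s⁻³·A⁻¹
  (3) [m·s⁻¹] · [kg·s⁻²·A⁻¹] = kg·m·s⁻³·A⁻¹
  (4) J·C⁻¹ = N·m·(s·A)⁻¹ = kg·m²·s⁻³·A⁻¹
  (5) N·C⁻¹ = kg·m·s⁻²·(s·A)⁻¹ = kg·m·s⁻³·A⁻¹
All reduce to kg·m·s⁻³·A⁻¹ except (4), which is kg·m²·s⁻³·A⁻¹.

(4)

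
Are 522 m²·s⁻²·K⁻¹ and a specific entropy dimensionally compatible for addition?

Dimensions:
  522 m²·s⁻²·K⁻¹:  m²·s⁻²·K⁻¹
  a specific entropy:  [specific entropy] = m²·s⁻²·K⁻¹
Both are m²·s⁻²·K⁻¹, so they have the same dimensions and can be added.

Yes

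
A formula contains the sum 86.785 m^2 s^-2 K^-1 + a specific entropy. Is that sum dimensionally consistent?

In SI base units:
  86.785 m^2 s^-2 K^-1:  m²·s⁻²·K⁻¹
  a specific entropy:  [specific entropy] = m²·s⁻²·K⁻¹
Both are m²·s⁻²·K⁻¹, so they have the same dimensions and can be added.

Yes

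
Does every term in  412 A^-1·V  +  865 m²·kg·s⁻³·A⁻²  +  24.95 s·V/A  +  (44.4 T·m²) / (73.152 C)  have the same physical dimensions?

Dimensions:
  412 A^-1·V:  V·A⁻¹ = J·C⁻¹·A⁻¹ = kg·m²·s⁻³·A⁻²
  865 m²·kg·s⁻³·A⁻²:  kg·m²·s⁻³·A⁻²
  24.95 s·V/A:  V·s·A⁻¹ = J·C⁻¹·s·A⁻¹ = kg·m²·s⁻²·A⁻²
  (44.4 T·m²) / (73.152 C):  [kg·m²·s⁻²·A⁻¹] / [s·A] = kg·m²·s⁻³·A⁻²
The terms do not share a single dimension (kg·m²·s⁻²·A⁻² vs kg·m²·s⁻³·A⁻²).

No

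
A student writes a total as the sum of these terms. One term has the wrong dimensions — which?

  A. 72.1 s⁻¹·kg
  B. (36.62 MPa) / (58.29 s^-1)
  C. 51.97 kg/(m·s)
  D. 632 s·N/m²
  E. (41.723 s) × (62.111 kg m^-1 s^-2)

In SI base units:
  A. kg·s⁻¹
  B. [kg·m⁻¹·s⁻²] / [s⁻¹] = kg·m⁻¹·s⁻¹
  C. kg·m⁻¹·s⁻¹
  D. N·s·m⁻² = kg·m·s⁻²·s·m⁻² = kg·m⁻¹·s⁻¹
  E. [s] · [kg·m⁻¹·s⁻²] = kg·m⁻¹·s⁻¹
All reduce to kg·m⁻¹·s⁻¹ except A., which is kg·s⁻¹.

A.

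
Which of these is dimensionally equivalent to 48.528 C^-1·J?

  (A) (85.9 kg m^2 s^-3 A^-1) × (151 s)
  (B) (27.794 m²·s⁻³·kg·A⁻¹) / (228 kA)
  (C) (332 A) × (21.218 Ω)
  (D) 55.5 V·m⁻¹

Reference: J·C⁻¹ = N·m·(s·A)⁻¹ = kg·m²·s⁻³·A⁻¹.
Each option:
  (A) [kg·m²·s⁻³·A⁻¹] · [s] = kg·m²·s⁻²·A⁻¹
  (B) [kg·m²·s⁻³·A⁻¹] / [A] = kg·m²·s⁻³·A⁻²
  (C) [A] · [kg·m²·s⁻³·A⁻²] = kg·m²·s⁻³·A⁻¹  ← same
  (D) V·m⁻¹ = J·C⁻¹·m⁻¹ = kg·m·s⁻³·A⁻¹
Only (C) matches kg·m²·s⁻³·A⁻¹.

(C)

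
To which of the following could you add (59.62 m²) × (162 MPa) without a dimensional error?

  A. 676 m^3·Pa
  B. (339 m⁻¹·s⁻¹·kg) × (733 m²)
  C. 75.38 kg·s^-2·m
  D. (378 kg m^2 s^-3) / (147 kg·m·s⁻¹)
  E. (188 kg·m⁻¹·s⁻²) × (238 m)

C.

Reference: [m²] · [kg·m⁻¹·s⁻²] = kg·m·s⁻².
Each option:
  A. Pa·m³ = N·m⁻²·m³ = kg·m²·s⁻²
  B. [kg·m⁻¹·s⁻¹] · [m²] = kg·m·s⁻¹
  C. kg·m·s⁻²  ← same
  D. [kg·m²·s⁻³] / [kg·m·s⁻¹] = m·s⁻²
  E. [kg·m⁻¹·s⁻²] · [m] = kg·s⁻²
Only C. matches kg·m·s⁻².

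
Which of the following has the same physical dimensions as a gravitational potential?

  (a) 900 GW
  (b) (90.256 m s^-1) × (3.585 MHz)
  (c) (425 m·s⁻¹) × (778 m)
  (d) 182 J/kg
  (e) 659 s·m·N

Reference: [gravitational potential] = m²·s⁻².
Each option:
  (a) W = J·s⁻¹ = kg·m²·s⁻³
  (b) [m·s⁻¹] · [s⁻¹] = m·s⁻²
  (c) [m·s⁻¹] · [m] = m²·s⁻¹
  (d) J·kg⁻¹ = N·m·kg⁻¹ = m²·s⁻²  ← same
  (e) N·m·s = kg·m·s⁻²·m·s = kg·m²·s⁻¹
Only (d) matches m²·s⁻².

(d)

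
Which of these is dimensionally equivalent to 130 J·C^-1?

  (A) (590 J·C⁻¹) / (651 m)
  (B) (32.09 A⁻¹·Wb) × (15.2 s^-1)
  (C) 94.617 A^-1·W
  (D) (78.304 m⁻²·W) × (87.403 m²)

(C)

Reference: J·C⁻¹ = N·m·(s·A)⁻¹ = kg·m²·s⁻³·A⁻¹.
Each option:
  (A) [kg·m²·s⁻³·A⁻¹] / [m] = kg·m·s⁻³·A⁻¹
  (B) [kg·m²·s⁻²·A⁻²] · [s⁻¹] = kg·m²·s⁻³·A⁻²
  (C) W·A⁻¹ = J·s⁻¹·A⁻¹ = kg·m²·s⁻³·A⁻¹  ← same
  (D) [kg·s⁻³] · [m²] = kg·m²·s⁻³
Only (C) matches kg·m²·s⁻³·A⁻¹.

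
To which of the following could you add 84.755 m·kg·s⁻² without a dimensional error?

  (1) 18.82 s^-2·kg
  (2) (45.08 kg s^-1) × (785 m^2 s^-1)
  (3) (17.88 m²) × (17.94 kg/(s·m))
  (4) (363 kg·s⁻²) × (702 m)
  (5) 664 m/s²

(4)

Reference: kg·m·s⁻².
Each option:
  (1) kg·s⁻²
  (2) [kg·s⁻¹] · [m²·s⁻¹] = kg·m²·s⁻²
  (3) [m²] · [kg·m⁻¹·s⁻¹] = kg·m·s⁻¹
  (4) [kg·s⁻²] · [m] = kg·m·s⁻²  ← same
  (5) m·s⁻²
Only (4) matches kg·m·s⁻².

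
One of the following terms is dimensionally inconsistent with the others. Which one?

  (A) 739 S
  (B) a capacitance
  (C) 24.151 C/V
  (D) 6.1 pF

In SI base units:
  (A) S = Ω⁻¹ = kg⁻¹·m⁻²·s³·A²
  (B) [capacitance] = kg⁻¹·m⁻²·s⁴·A²
  (C) C·V⁻¹ = s·A·(J·C⁻¹)⁻¹ = kg⁻¹·m⁻²·s⁴·A²
  (D) F = C·V⁻¹ = kg⁻¹·m⁻²·s⁴·A²
All reduce to kg⁻¹·m⁻²·s⁴·A² except (A), which is kg⁻¹·m⁻²·s³·A².

(A)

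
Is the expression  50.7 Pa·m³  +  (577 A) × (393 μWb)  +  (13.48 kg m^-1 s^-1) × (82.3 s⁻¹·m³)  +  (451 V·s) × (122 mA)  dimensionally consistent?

Yes

Work out the base dimensions of each:
  50.7 Pa·m³:  Pa·m³ = N·m⁻²·m³ = kg·m²·s⁻²
  (577 A) × (393 μWb):  [A] · [kg·m²·s⁻²·A⁻¹] = kg·m²·s⁻²
  (13.48 kg m^-1 s^-1) × (82.3 s⁻¹·m³):  [kg·m⁻¹·s⁻¹] · [m³·s⁻¹] = kg·m²·s⁻²
  (451 V·s) × (122 mA):  [kg·m²·s⁻²·A⁻¹] · [A] = kg·m²·s⁻²
Every term reduces to kg·m²·s⁻².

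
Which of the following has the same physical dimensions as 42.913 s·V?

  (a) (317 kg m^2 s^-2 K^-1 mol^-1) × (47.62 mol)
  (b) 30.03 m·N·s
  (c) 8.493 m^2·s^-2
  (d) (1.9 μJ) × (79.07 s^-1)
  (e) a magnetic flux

Reference: V·s = J·C⁻¹·s = kg·m²·s⁻²·A⁻¹.
Each option:
  (a) [kg·m²·s⁻²·K⁻¹·mol⁻¹] · [mol] = kg·m²·s⁻²·K⁻¹
  (b) N·m·s = kg·m·s⁻²·m·s = kg·m²·s⁻¹
  (c) m²·s⁻²
  (d) [kg·m²·s⁻²] · [s⁻¹] = kg·m²·s⁻³
  (e) [magnetic flux] = kg·m²·s⁻²·A⁻¹  ← same
Only (e) matches kg·m²·s⁻²·A⁻¹.

(e)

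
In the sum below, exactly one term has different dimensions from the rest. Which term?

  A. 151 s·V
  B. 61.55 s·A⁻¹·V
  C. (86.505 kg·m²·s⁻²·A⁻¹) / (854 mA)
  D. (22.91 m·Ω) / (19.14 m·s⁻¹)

Reduce each to base SI dimensions:
  A. V·s = J·C⁻¹·s = kg·m²·s⁻²·A⁻¹
  B. V·s·A⁻¹ = J·C⁻¹·s·A⁻¹ = kg·m²·s⁻²·A⁻²
  C. [kg·m²·s⁻²·A⁻¹] / [A] = kg·m²·s⁻²·A⁻²
  D. [kg·m³·s⁻³·A⁻²] / [m·s⁻¹] = kg·m²·s⁻²·A⁻²
All reduce to kg·m²·s⁻²·A⁻² except A., which is kg·m²·s⁻²·A⁻¹.

A.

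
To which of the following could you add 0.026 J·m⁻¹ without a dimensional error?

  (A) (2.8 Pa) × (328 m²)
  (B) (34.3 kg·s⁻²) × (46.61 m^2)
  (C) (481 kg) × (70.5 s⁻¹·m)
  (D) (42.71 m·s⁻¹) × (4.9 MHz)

Reference: J·m⁻¹ = N·m·m⁻¹ = kg·m·s⁻².
Each option:
  (A) [kg·m⁻¹·s⁻²] · [m²] = kg·m·s⁻²  ← same
  (B) [kg·s⁻²] · [m²] = kg·m²·s⁻²
  (C) [kg] · [m·s⁻¹] = kg·m·s⁻¹
  (D) [m·s⁻¹] · [s⁻¹] = m·s⁻²
Only (A) matches kg·m·s⁻².

(A)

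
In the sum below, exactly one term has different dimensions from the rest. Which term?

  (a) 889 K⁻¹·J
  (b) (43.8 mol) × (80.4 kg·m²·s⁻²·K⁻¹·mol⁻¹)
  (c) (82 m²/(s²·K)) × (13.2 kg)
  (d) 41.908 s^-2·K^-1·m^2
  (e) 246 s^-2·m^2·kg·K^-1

(d)

Work out the base dimensions of each:
  (a) J·K⁻¹ = N·m·K⁻¹ = kg·m²·s⁻²·K⁻¹
  (b) [mol] · [kg·m²·s⁻²·K⁻¹·mol⁻¹] = kg·m²·s⁻²·K⁻¹
  (c) [m²·s⁻²·K⁻¹] · [kg] = kg·m²·s⁻²·K⁻¹
  (d) m²·s⁻²·K⁻¹
  (e) kg·m²·s⁻²·K⁻¹
All reduce to kg·m²·s⁻²·K⁻¹ except (d), which is m²·s⁻²·K⁻¹.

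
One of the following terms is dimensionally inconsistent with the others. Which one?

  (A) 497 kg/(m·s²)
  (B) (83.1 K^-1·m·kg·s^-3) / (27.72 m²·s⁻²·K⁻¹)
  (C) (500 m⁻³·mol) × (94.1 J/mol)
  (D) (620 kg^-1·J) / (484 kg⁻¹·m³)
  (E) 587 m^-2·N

Dimensions:
  (A) kg·m⁻¹·s⁻²
  (B) [kg·m·s⁻³·K⁻¹] / [m²·s⁻²·K⁻¹] = kg·m⁻¹·s⁻¹
  (C) [m⁻³·mol] · [kg·m²·s⁻²·mol⁻¹] = kg·m⁻¹·s⁻²
  (D) [m²·s⁻²] / [kg⁻¹·m³] = kg·m⁻¹·s⁻²
  (E) N·m⁻² = kg·m·s⁻²·m⁻² = kg·m⁻¹·s⁻²
All reduce to kg·m⁻¹·s⁻² except (B), which is kg·m⁻¹·s⁻¹.

(B)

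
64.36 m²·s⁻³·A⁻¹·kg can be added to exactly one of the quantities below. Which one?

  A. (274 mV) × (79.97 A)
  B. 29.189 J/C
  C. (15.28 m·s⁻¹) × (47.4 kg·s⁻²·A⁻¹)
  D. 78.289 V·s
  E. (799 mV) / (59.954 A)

B.

Reference: kg·m²·s⁻³·A⁻¹.
Each option:
  A. [kg·m²·s⁻³·A⁻¹] · [A] = kg·m²·s⁻³
  B. J·C⁻¹ = N·m·(s·A)⁻¹ = kg·m²·s⁻³·A⁻¹  ← same
  C. [m·s⁻¹] · [kg·s⁻²·A⁻¹] = kg·m·s⁻³·A⁻¹
  D. V·s = J·C⁻¹·s = kg·m²·s⁻²·A⁻¹
  E. [kg·m²·s⁻³·A⁻¹] / [A] = kg·m²·s⁻³·A⁻²
Only B. matches kg·m²·s⁻³·A⁻¹.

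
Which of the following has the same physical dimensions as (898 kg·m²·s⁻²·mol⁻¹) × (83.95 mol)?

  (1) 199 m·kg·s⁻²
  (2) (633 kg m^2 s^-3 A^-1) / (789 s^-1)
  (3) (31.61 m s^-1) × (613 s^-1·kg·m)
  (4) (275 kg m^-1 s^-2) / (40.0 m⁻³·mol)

Reference: [kg·m²·s⁻²·mol⁻¹] · [mol] = kg·m²·s⁻².
Each option:
  (1) kg·m·s⁻²
  (2) [kg·m²·s⁻³·A⁻¹] / [s⁻¹] = kg·m²·s⁻²·A⁻¹
  (3) [m·s⁻¹] · [kg·m·s⁻¹] = kg·m²·s⁻²  ← same
  (4) [kg·m⁻¹·s⁻²] / [m⁻³·mol] = kg·m²·s⁻²·mol⁻¹
Only (3) matches kg·m²·s⁻².

(3)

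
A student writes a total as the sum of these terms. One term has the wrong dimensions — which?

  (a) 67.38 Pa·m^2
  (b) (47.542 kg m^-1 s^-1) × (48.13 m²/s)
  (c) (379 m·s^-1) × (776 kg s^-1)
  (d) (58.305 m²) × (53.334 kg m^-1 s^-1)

Work out the base dimensions of each:
  (a) Pa·m² = N·m⁻²·m² = kg·m·s⁻²
  (b) [kg·m⁻¹·s⁻¹] · [m²·s⁻¹] = kg·m·s⁻²
  (c) [m·s⁻¹] · [kg·s⁻¹] = kg·m·s⁻²
  (d) [m²] · [kg·m⁻¹·s⁻¹] = kg·m·s⁻¹
All reduce to kg·m·s⁻² except (d), which is kg·m·s⁻¹.

(d)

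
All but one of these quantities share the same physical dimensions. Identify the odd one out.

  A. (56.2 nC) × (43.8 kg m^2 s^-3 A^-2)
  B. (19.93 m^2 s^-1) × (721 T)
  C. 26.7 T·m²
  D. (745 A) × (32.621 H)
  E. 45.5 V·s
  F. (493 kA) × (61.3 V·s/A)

B.

Reduce each to base SI dimensions:
  A. [s·A] · [kg·m²·s⁻³·A⁻²] = kg·m²·s⁻²·A⁻¹
  B. [m²·s⁻¹] · [kg·s⁻²·A⁻¹] = kg·m²·s⁻³·A⁻¹
  C. T·m² = Wb·m⁻²·m² = kg·m²·s⁻²·A⁻¹
  D. [A] · [kg·m²·s⁻²·A⁻²] = kg·m²·s⁻²·A⁻¹
  E. V·s = J·C⁻¹·s = kg·m²·s⁻²·A⁻¹
  F. [A] · [kg·m²·s⁻²·A⁻²] = kg·m²·s⁻²·A⁻¹
All reduce to kg·m²·s⁻²·A⁻¹ except B., which is kg·m²·s⁻³·A⁻¹.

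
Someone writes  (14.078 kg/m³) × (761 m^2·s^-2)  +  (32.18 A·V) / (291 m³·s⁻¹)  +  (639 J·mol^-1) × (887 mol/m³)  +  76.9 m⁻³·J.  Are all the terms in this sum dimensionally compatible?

Yes

Expand each in SI base units:
  (14.078 kg/m³) × (761 m^2·s^-2):  [kg·m⁻³] · [m²·s⁻²] = kg·m⁻¹·s⁻²
  (32.18 A·V) / (291 m³·s⁻¹):  [kg·m²·s⁻³] / [m³·s⁻¹] = kg·m⁻¹·s⁻²
  (639 J·mol^-1) × (887 mol/m³):  [kg·m²·s⁻²·mol⁻¹] · [m⁻³·mol] = kg·m⁻¹·s⁻²
  76.9 m⁻³·J:  J·m⁻³ = N·m·m⁻³ = kg·m⁻¹·s⁻²
Every term reduces to kg·m⁻¹·s⁻².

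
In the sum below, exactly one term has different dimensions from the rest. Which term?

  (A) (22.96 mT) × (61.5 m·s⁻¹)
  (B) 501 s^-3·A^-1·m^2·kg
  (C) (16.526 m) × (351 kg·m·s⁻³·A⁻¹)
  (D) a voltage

(A)

Work out the base dimensions of each:
  (A) [kg·s⁻²·A⁻¹] · [m·s⁻¹] = kg·m·s⁻³·A⁻¹
  (B) kg·m²·s⁻³·A⁻¹
  (C) [m] · [kg·m·s⁻³·A⁻¹] = kg·m²·s⁻³·A⁻¹
  (D) [voltage] = kg·m²·s⁻³·A⁻¹
All reduce to kg·m²·s⁻³·A⁻¹ except (A), which is kg·m·s⁻³·A⁻¹.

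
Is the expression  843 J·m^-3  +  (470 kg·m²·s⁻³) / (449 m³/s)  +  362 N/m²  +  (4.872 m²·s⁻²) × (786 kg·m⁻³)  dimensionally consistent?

Yes

Dimensions:
  843 J·m^-3:  J·m⁻³ = N·m·m⁻³ = kg·m⁻¹·s⁻²
  (470 kg·m²·s⁻³) / (449 m³/s):  [kg·m²·s⁻³] / [m³·s⁻¹] = kg·m⁻¹·s⁻²
  362 N/m²:  N·m⁻² = kg·m·s⁻²·m⁻² = kg·m⁻¹·s⁻²
  (4.872 m²·s⁻²) × (786 kg·m⁻³):  [m²·s⁻²] · [kg·m⁻³] = kg·m⁻¹·s⁻²
Every term reduces to kg·m⁻¹·s⁻².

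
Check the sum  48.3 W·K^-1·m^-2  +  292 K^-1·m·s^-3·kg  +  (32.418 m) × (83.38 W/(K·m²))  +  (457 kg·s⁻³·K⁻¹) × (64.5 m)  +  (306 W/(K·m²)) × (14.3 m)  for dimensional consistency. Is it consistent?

No

Dimensions:
  48.3 W·K^-1·m^-2:  W·m⁻²·K⁻¹ = J·s⁻¹·m⁻²·K⁻¹ = kg·s⁻³·K⁻¹
  292 K^-1·m·s^-3·kg:  kg·m·s⁻³·K⁻¹
  (32.418 m) × (83.38 W/(K·m²)):  [m] · [kg·s⁻³·K⁻¹] = kg·m·s⁻³·K⁻¹
  (457 kg·s⁻³·K⁻¹) × (64.5 m):  [kg·s⁻³·K⁻¹] · [m] = kg·m·s⁻³·K⁻¹
  (306 W/(K·m²)) × (14.3 m):  [kg·s⁻³·K⁻¹] · [m] = kg·m·s⁻³·K⁻¹
The terms do not share a single dimension (kg·m·s⁻³·K⁻¹ vs kg·s⁻³·K⁻¹).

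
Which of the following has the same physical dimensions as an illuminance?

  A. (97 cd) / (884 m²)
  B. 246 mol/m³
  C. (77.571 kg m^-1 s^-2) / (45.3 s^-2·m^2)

Reference: [illuminance] = m⁻²·cd.
Each option:
  A. [cd] / [m²] = m⁻²·cd  ← same
  B. mol·m⁻³ = m⁻³·mol
  C. [kg·m⁻¹·s⁻²] / [m²·s⁻²] = kg·m⁻³
Only A. matches m⁻²·cd.

A.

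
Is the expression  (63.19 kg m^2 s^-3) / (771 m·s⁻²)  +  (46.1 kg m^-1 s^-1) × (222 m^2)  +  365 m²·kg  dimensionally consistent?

Dimensions:
  (63.19 kg m^2 s^-3) / (771 m·s⁻²):  [kg·m²·s⁻³] / [m·s⁻²] = kg·m·s⁻¹
  (46.1 kg m^-1 s^-1) × (222 m^2):  [kg·m⁻¹·s⁻¹] · [m²] = kg·m·s⁻¹
  365 m²·kg:  kg·m²
The terms do not share a single dimension (kg·m² vs kg·m·s⁻¹).

No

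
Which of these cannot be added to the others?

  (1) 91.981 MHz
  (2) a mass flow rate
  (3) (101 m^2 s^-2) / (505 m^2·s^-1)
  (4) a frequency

(2)

Dimensions:
  (1) Hz = s⁻¹
  (2) [mass flow rate] = kg·s⁻¹
  (3) [m²·s⁻²] / [m²·s⁻¹] = s⁻¹
  (4) [frequency] = s⁻¹
All reduce to s⁻¹ except (2), which is kg·s⁻¹.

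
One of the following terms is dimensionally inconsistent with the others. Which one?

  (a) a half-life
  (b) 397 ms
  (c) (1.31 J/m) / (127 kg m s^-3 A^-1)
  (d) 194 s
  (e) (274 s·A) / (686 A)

(c)

Reduce each to base SI dimensions:
  (a) [half-life] = s
  (b) s
  (c) [kg·m·s⁻²] / [kg·m·s⁻³·A⁻¹] = s·A
  (d) s
  (e) [s·A] / [A] = s
All reduce to s except (c), which is s·A.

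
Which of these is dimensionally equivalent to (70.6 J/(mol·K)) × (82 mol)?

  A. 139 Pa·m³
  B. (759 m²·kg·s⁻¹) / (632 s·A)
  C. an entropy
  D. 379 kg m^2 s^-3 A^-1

C.

Reference: [kg·m²·s⁻²·K⁻¹·mol⁻¹] · [mol] = kg·m²·s⁻²·K⁻¹.
Each option:
  A. Pa·m³ = N·m⁻²·m³ = kg·m²·s⁻²
  B. [kg·m²·s⁻¹] / [s·A] = kg·m²·s⁻²·A⁻¹
  C. [entropy] = kg·m²·s⁻²·K⁻¹  ← same
  D. kg·m²·s⁻³·A⁻¹
Only C. matches kg·m²·s⁻²·K⁻¹.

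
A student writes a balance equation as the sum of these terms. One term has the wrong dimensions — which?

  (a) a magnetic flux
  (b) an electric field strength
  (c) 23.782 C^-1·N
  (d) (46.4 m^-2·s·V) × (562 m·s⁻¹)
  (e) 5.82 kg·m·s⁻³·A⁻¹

(a)

Work out the base dimensions of each:
  (a) [magnetic flux] = kg·m²·s⁻²·A⁻¹
  (b) [electric field strength] = kg·m·s⁻³·A⁻¹
  (c) N·C⁻¹ = kg·m·s⁻²·(s·A)⁻¹ = kg·m·s⁻³·A⁻¹
  (d) [kg·s⁻²·A⁻¹] · [m·s⁻¹] = kg·m·s⁻³·A⁻¹
  (e) kg·m·s⁻³·A⁻¹
All reduce to kg·m·s⁻³·A⁻¹ except (a), which is kg·m²·s⁻²·A⁻¹.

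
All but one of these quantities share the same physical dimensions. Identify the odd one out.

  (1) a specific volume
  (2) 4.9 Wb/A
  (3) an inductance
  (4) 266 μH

(1)

Dimensions:
  (1) [specific volume] = kg⁻¹·m³
  (2) Wb·A⁻¹ = V·s·A⁻¹ = kg·m²·s⁻²·A⁻²
  (3) [inductance] = kg·m²·s⁻²·A⁻²
  (4) H = V·s·A⁻¹ = kg·m²·s⁻²·A⁻²
All reduce to kg·m²·s⁻²·A⁻² except (1), which is kg⁻¹·m³.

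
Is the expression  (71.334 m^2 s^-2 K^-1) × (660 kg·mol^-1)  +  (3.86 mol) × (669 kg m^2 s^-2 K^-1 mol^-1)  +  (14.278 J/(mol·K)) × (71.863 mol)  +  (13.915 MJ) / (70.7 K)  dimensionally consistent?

No

Work out the base dimensions of each:
  (71.334 m^2 s^-2 K^-1) × (660 kg·mol^-1):  [m²·s⁻²·K⁻¹] · [kg·mol⁻¹] = kg·m²·s⁻²·K⁻¹·mol⁻¹
  (3.86 mol) × (669 kg m^2 s^-2 K^-1 mol^-1):  [mol] · [kg·m²·s⁻²·K⁻¹·mol⁻¹] = kg·m²·s⁻²·K⁻¹
  (14.278 J/(mol·K)) × (71.863 mol):  [kg·m²·s⁻²·K⁻¹·mol⁻¹] · [mol] = kg·m²·s⁻²·K⁻¹
  (13.915 MJ) / (70.7 K):  [kg·m²·s⁻²] / [K] = kg·m²·s⁻²·K⁻¹
The terms do not share a single dimension (kg·m²·s⁻²·K⁻¹ vs kg·m²·s⁻²·K⁻¹·mol⁻¹).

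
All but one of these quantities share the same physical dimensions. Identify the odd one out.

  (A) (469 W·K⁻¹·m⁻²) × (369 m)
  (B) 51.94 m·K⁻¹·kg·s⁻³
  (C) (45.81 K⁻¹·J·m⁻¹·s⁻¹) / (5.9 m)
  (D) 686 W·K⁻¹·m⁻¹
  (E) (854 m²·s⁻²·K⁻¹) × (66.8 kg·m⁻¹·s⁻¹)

(C)

Expand each in SI base units:
  (A) [kg·s⁻³·K⁻¹] · [m] = kg·m·s⁻³·K⁻¹
  (B) kg·m·s⁻³·K⁻¹
  (C) [kg·m·s⁻³·K⁻¹] / [m] = kg·s⁻³·K⁻¹
  (D) W·m⁻¹·K⁻¹ = J·s⁻¹·m⁻¹·K⁻¹ = kg·m·s⁻³·K⁻¹
  (E) [m²·s⁻²·K⁻¹] · [kg·m⁻¹·s⁻¹] = kg·m·s⁻³·K⁻¹
All reduce to kg·m·s⁻³·K⁻¹ except (C), which is kg·s⁻³·K⁻¹.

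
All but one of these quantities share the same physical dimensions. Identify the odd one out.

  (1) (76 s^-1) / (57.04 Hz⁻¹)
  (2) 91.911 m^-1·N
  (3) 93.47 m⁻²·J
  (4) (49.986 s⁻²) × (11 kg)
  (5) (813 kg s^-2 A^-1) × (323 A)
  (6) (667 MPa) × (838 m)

In SI base units:
  (1) [s⁻¹] / [s] = s⁻²
  (2) N·m⁻¹ = kg·m·s⁻²·m⁻¹ = kg·s⁻²
  (3) J·m⁻² = N·m·m⁻² = kg·s⁻²
  (4) [s⁻²] · [kg] = kg·s⁻²
  (5) [kg·s⁻²·A⁻¹] · [A] = kg·s⁻²
  (6) [kg·m⁻¹·s⁻²] · [m] = kg·s⁻²
All reduce to kg·s⁻² except (1), which is s⁻².

(1)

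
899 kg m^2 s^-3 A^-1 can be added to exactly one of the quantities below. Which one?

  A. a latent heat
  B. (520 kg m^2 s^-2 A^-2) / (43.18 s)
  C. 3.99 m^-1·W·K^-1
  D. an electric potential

Reference: kg·m²·s⁻³·A⁻¹.
Each option:
  A. [latent heat] = m²·s⁻²
  B. [kg·m²·s⁻²·A⁻²] / [s] = kg·m²·s⁻³·A⁻²
  C. W·m⁻¹·K⁻¹ = J·s⁻¹·m⁻¹·K⁻¹ = kg·m·s⁻³·K⁻¹
  D. [electric potential] = kg·m²·s⁻³·A⁻¹  ← same
Only D. matches kg·m²·s⁻³·A⁻¹.

D.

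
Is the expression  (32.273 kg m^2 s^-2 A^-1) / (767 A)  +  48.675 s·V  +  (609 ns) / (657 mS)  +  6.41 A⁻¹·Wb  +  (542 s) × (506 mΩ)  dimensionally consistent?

Reduce each to base SI dimensions:
  (32.273 kg m^2 s^-2 A^-1) / (767 A):  [kg·m²·s⁻²·A⁻¹] / [A] = kg·m²·s⁻²·A⁻²
  48.675 s·V:  V·s = J·C⁻¹·s = kg·m²·s⁻²·A⁻¹
  (609 ns) / (657 mS):  [s] / [kg⁻¹·m⁻²·s³·A²] = kg·m²·s⁻²·A⁻²
  6.41 A⁻¹·Wb:  Wb·A⁻¹ = V·s·A⁻¹ = kg·m²·s⁻²·A⁻²
  (542 s) × (506 mΩ):  [s] · [kg·m²·s⁻³·A⁻²] = kg·m²·s⁻²·A⁻²
The terms do not share a single dimension (kg·m²·s⁻²·A⁻² vs kg·m²·s⁻²·A⁻¹).

No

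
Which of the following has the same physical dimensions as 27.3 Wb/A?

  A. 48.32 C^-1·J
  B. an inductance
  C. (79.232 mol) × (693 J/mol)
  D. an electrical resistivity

B.

Reference: Wb·A⁻¹ = V·s·A⁻¹ = kg·m²·s⁻²·A⁻².
Each option:
  A. J·C⁻¹ = N·m·(s·A)⁻¹ = kg·m²·s⁻³·A⁻¹
  B. [inductance] = kg·m²·s⁻²·A⁻²  ← same
  C. [mol] · [kg·m²·s⁻²·mol⁻¹] = kg·m²·s⁻²
  D. [electrical resistivity] = kg·m³·s⁻³·A⁻²
Only B. matches kg·m²·s⁻²·A⁻².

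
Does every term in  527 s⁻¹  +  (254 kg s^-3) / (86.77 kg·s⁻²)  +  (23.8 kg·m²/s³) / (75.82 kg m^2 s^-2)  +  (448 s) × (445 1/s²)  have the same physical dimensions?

In SI base units:
  527 s⁻¹:  s⁻¹
  (254 kg s^-3) / (86.77 kg·s⁻²):  [kg·s⁻³] / [kg·s⁻²] = s⁻¹
  (23.8 kg·m²/s³) / (75.82 kg m^2 s^-2):  [kg·m²·s⁻³] / [kg·m²·s⁻²] = s⁻¹
  (448 s) × (445 1/s²):  [s] · [s⁻²] = s⁻¹
Every term reduces to s⁻¹.

Yes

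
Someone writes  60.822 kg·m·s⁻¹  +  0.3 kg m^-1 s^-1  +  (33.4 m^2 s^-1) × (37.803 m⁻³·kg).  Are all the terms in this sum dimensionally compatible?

No

Work out the base dimensions of each:
  60.822 kg·m·s⁻¹:  kg·m·s⁻¹
  0.3 kg m^-1 s^-1:  kg·m⁻¹·s⁻¹
  (33.4 m^2 s^-1) × (37.803 m⁻³·kg):  [m²·s⁻¹] · [kg·m⁻³] = kg·m⁻¹·s⁻¹
The terms do not share a single dimension (kg·m·s⁻¹ vs kg·m⁻¹·s⁻¹).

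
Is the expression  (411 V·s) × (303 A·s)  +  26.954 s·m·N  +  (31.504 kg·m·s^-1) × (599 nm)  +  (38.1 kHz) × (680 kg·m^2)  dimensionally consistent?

Dimensions:
  (411 V·s) × (303 A·s):  [kg·m²·s⁻²·A⁻¹] · [s·A] = kg·m²·s⁻¹
  26.954 s·m·N:  N·m·s = kg·m·s⁻²·m·s = kg·m²·s⁻¹
  (31.504 kg·m·s^-1) × (599 nm):  [kg·m·s⁻¹] · [m] = kg·m²·s⁻¹
  (38.1 kHz) × (680 kg·m^2):  [s⁻¹] · [kg·m²] = kg·m²·s⁻¹
Every term reduces to kg·m²·s⁻¹.

Yes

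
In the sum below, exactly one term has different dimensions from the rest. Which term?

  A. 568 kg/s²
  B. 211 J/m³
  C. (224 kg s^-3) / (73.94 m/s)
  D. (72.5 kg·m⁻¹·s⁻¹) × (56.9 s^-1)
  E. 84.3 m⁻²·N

A.

Expand each in SI base units:
  A. kg·s⁻²
  B. J·m⁻³ = N·m·m⁻³ = kg·m⁻¹·s⁻²
  C. [kg·s⁻³] / [m·s⁻¹] = kg·m⁻¹·s⁻²
  D. [kg·m⁻¹·s⁻¹] · [s⁻¹] = kg·m⁻¹·s⁻²
  E. N·m⁻² = kg·m·s⁻²·m⁻² = kg·m⁻¹·s⁻²
All reduce to kg·m⁻¹·s⁻² except A., which is kg·s⁻².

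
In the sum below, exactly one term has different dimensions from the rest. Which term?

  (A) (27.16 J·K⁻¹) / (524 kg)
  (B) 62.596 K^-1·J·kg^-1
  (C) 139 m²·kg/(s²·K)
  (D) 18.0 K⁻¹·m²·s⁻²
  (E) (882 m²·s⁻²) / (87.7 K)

(C)

Dimensions:
  (A) [kg·m²·s⁻²·K⁻¹] / [kg] = m²·s⁻²·K⁻¹
  (B) J·kg⁻¹·K⁻¹ = N·m·kg⁻¹·K⁻¹ = m²·s⁻²·K⁻¹
  (C) kg·m²·s⁻²·K⁻¹
  (D) m²·s⁻²·K⁻¹
  (E) [m²·s⁻²] / [K] = m²·s⁻²·K⁻¹
All reduce to m²·s⁻²·K⁻¹ except (C), which is kg·m²·s⁻²·K⁻¹.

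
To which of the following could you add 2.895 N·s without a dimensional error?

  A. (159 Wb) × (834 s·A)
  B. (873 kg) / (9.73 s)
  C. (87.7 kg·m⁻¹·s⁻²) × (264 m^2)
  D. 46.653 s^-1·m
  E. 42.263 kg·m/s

E.

Reference: N·s = kg·m·s⁻²·s = kg·m·s⁻¹.
Each option:
  A. [kg·m²·s⁻²·A⁻¹] · [s·A] = kg·m²·s⁻¹
  B. [kg] / [s] = kg·s⁻¹
  C. [kg·m⁻¹·s⁻²] · [m²] = kg·m·s⁻²
  D. m·s⁻¹
  E. kg·m·s⁻¹  ← same
Only E. matches kg·m·s⁻¹.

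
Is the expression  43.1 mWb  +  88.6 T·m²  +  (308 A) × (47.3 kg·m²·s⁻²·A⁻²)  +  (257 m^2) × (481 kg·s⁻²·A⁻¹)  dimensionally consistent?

Reduce each to base SI dimensions:
  43.1 mWb:  Wb = V·s = kg·m²·s⁻²·A⁻¹
  88.6 T·m²:  T·m² = Wb·m⁻²·m² = kg·m²·s⁻²·A⁻¹
  (308 A) × (47.3 kg·m²·s⁻²·A⁻²):  [A] · [kg·m²·s⁻²·A⁻²] = kg·m²·s⁻²·A⁻¹
  (257 m^2) × (481 kg·s⁻²·A⁻¹):  [m²] · [kg·s⁻²·A⁻¹] = kg·m²·s⁻²·A⁻¹
Every term reduces to kg·m²·s⁻²·A⁻¹.

Yes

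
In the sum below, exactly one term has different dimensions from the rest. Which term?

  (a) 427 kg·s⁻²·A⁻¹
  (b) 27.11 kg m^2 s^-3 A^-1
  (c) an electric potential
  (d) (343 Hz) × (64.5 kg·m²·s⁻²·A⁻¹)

In SI base units:
  (a) kg·s⁻²·A⁻¹
  (b) kg·m²·s⁻³·A⁻¹
  (c) [electric potential] = kg·m²·s⁻³·A⁻¹
  (d) [s⁻¹] · [kg·m²·s⁻²·A⁻¹] = kg·m²·s⁻³·A⁻¹
All reduce to kg·m²·s⁻³·A⁻¹ except (a), which is kg·s⁻²·A⁻¹.

(a)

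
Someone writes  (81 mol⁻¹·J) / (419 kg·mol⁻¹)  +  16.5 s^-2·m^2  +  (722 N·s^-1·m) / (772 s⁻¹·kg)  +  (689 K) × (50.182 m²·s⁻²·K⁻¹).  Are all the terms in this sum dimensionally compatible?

In SI base units:
  (81 mol⁻¹·J) / (419 kg·mol⁻¹):  [kg·m²·s⁻²·mol⁻¹] / [kg·mol⁻¹] = m²·s⁻²
  16.5 s^-2·m^2:  m²·s⁻²
  (722 N·s^-1·m) / (772 s⁻¹·kg):  [kg·m²·s⁻³] / [kg·s⁻¹] = m²·s⁻²
  (689 K) × (50.182 m²·s⁻²·K⁻¹):  [K] · [m²·s⁻²·K⁻¹] = m²·s⁻²
Every term reduces to m²·s⁻².

Yes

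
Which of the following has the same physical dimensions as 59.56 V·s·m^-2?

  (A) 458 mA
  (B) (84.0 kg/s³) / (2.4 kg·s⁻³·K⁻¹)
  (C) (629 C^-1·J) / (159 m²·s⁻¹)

Reference: V·s·m⁻² = J·C⁻¹·s·m⁻² = kg·s⁻²·A⁻¹.
Each option:
  (A) A
  (B) [kg·s⁻³] / [kg·s⁻³·K⁻¹] = K
  (C) [kg·m²·s⁻³·A⁻¹] / [m²·s⁻¹] = kg·s⁻²·A⁻¹  ← same
Only (C) matches kg·s⁻²·A⁻¹.

(C)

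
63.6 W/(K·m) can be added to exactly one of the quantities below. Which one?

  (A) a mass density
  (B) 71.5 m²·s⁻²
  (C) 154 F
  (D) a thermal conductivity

Reference: W·m⁻¹·K⁻¹ = J·s⁻¹·m⁻¹·K⁻¹ = kg·m·s⁻³·K⁻¹.
Each option:
  (A) [mass density] = kg·m⁻³
  (B) m²·s⁻²
  (C) F = C·V⁻¹ = kg⁻¹·m⁻²·s⁴·A²
  (D) [thermal conductivity] = kg·m·s⁻³·K⁻¹  ← same
Only (D) matches kg·m·s⁻³·K⁻¹.

(D)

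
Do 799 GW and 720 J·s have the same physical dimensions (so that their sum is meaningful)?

Expand each in SI base units:
  799 GW:  W = J·s⁻¹ = kg·m²·s⁻³
  720 J·s:  J·s = N·m·s = kg·m²·s⁻¹
kg·m²·s⁻³ ≠ kg·m²·s⁻¹, so they cannot be added.

No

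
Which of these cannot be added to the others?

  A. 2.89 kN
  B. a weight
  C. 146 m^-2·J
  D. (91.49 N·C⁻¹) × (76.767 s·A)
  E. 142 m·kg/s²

C.

Dimensions:
  A. N = kg·m·s⁻²
  B. [weight] = kg·m·s⁻²
  C. J·m⁻² = N·m·m⁻² = kg·s⁻²
  D. [kg·m·s⁻³·A⁻¹] · [s·A] = kg·m·s⁻²
  E. kg·m·s⁻²
All reduce to kg·m·s⁻² except C., which is kg·s⁻².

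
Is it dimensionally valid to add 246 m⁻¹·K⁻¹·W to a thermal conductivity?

Dimensions:
  246 m⁻¹·K⁻¹·W:  W·m⁻¹·K⁻¹ = J·s⁻¹·m⁻¹·K⁻¹ = kg·m·s⁻³·K⁻¹
  a thermal conductivity:  [thermal conductivity] = kg·m·s⁻³·K⁻¹
Both are kg·m·s⁻³·K⁻¹, so they have the same dimensions and can be added.

Yes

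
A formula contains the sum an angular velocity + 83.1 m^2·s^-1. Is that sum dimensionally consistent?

No

In SI base units:
  an angular velocity:  [angular velocity] = s⁻¹
  83.1 m^2·s^-1:  m²·s⁻¹
s⁻¹ ≠ m²·s⁻¹, so they cannot be added.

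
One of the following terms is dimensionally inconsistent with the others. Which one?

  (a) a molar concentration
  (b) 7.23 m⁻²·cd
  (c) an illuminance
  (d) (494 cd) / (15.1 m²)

(a)

Expand each in SI base units:
  (a) [molar concentration] = m⁻³·mol
  (b) m⁻²·cd
  (c) [illuminance] = m⁻²·cd
  (d) [cd] / [m²] = m⁻²·cd
All reduce to m⁻²·cd except (a), which is m⁻³·mol.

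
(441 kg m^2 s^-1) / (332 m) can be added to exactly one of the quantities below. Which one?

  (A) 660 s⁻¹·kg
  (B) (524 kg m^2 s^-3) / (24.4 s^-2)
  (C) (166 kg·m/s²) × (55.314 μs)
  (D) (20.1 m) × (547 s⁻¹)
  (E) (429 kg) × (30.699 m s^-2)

Reference: [kg·m²·s⁻¹] / [m] = kg·m·s⁻¹.
Each option:
  (A) kg·s⁻¹
  (B) [kg·m²·s⁻³] / [s⁻²] = kg·m²·s⁻¹
  (C) [kg·m·s⁻²] · [s] = kg·m·s⁻¹  ← same
  (D) [m] · [s⁻¹] = m·s⁻¹
  (E) [kg] · [m·s⁻²] = kg·m·s⁻²
Only (C) matches kg·m·s⁻¹.

(C)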